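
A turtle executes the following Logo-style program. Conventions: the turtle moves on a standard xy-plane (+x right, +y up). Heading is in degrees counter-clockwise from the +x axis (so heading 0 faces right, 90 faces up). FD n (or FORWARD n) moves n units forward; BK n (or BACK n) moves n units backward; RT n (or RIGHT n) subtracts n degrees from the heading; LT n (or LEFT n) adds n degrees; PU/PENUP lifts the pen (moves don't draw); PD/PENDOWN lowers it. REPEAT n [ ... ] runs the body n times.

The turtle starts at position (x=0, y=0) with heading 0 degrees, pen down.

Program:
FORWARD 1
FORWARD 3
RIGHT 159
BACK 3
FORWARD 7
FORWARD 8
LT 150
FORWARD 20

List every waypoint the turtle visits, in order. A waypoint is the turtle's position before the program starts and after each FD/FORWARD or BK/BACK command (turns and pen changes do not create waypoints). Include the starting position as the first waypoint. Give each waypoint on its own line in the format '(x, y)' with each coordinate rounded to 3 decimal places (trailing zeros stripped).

Executing turtle program step by step:
Start: pos=(0,0), heading=0, pen down
FD 1: (0,0) -> (1,0) [heading=0, draw]
FD 3: (1,0) -> (4,0) [heading=0, draw]
RT 159: heading 0 -> 201
BK 3: (4,0) -> (6.801,1.075) [heading=201, draw]
FD 7: (6.801,1.075) -> (0.266,-1.433) [heading=201, draw]
FD 8: (0.266,-1.433) -> (-7.203,-4.3) [heading=201, draw]
LT 150: heading 201 -> 351
FD 20: (-7.203,-4.3) -> (12.551,-7.429) [heading=351, draw]
Final: pos=(12.551,-7.429), heading=351, 6 segment(s) drawn
Waypoints (7 total):
(0, 0)
(1, 0)
(4, 0)
(6.801, 1.075)
(0.266, -1.433)
(-7.203, -4.3)
(12.551, -7.429)

Answer: (0, 0)
(1, 0)
(4, 0)
(6.801, 1.075)
(0.266, -1.433)
(-7.203, -4.3)
(12.551, -7.429)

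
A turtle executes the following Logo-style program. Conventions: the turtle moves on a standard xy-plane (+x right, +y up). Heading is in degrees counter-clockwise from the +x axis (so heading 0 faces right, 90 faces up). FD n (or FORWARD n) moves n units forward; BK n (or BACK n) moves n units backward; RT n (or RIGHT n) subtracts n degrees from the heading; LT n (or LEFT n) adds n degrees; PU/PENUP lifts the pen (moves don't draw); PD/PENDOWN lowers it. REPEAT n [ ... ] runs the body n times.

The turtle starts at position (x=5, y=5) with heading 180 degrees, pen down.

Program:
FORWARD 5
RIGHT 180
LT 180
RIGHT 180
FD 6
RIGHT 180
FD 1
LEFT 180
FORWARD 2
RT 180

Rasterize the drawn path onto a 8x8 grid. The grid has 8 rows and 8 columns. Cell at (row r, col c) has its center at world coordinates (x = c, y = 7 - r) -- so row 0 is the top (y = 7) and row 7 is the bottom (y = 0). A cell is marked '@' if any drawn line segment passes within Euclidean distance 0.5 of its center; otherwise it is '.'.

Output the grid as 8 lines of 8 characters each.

Segment 0: (5,5) -> (0,5)
Segment 1: (0,5) -> (6,5)
Segment 2: (6,5) -> (5,5)
Segment 3: (5,5) -> (7,5)

Answer: ........
........
@@@@@@@@
........
........
........
........
........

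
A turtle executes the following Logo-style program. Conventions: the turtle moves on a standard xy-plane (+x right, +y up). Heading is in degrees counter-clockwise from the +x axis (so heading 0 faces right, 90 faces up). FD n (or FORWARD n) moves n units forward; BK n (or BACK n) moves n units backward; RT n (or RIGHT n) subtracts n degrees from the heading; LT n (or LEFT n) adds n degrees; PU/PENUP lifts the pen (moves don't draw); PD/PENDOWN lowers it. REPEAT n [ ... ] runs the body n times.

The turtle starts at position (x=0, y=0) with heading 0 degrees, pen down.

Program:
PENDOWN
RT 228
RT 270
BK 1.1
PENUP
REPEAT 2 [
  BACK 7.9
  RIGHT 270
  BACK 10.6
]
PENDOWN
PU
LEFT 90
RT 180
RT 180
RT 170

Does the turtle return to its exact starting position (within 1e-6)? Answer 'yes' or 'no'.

Executing turtle program step by step:
Start: pos=(0,0), heading=0, pen down
PD: pen down
RT 228: heading 0 -> 132
RT 270: heading 132 -> 222
BK 1.1: (0,0) -> (0.817,0.736) [heading=222, draw]
PU: pen up
REPEAT 2 [
  -- iteration 1/2 --
  BK 7.9: (0.817,0.736) -> (6.688,6.022) [heading=222, move]
  RT 270: heading 222 -> 312
  BK 10.6: (6.688,6.022) -> (-0.404,13.9) [heading=312, move]
  -- iteration 2/2 --
  BK 7.9: (-0.404,13.9) -> (-5.691,19.77) [heading=312, move]
  RT 270: heading 312 -> 42
  BK 10.6: (-5.691,19.77) -> (-13.568,12.678) [heading=42, move]
]
PD: pen down
PU: pen up
LT 90: heading 42 -> 132
RT 180: heading 132 -> 312
RT 180: heading 312 -> 132
RT 170: heading 132 -> 322
Final: pos=(-13.568,12.678), heading=322, 1 segment(s) drawn

Start position: (0, 0)
Final position: (-13.568, 12.678)
Distance = 18.569; >= 1e-6 -> NOT closed

Answer: no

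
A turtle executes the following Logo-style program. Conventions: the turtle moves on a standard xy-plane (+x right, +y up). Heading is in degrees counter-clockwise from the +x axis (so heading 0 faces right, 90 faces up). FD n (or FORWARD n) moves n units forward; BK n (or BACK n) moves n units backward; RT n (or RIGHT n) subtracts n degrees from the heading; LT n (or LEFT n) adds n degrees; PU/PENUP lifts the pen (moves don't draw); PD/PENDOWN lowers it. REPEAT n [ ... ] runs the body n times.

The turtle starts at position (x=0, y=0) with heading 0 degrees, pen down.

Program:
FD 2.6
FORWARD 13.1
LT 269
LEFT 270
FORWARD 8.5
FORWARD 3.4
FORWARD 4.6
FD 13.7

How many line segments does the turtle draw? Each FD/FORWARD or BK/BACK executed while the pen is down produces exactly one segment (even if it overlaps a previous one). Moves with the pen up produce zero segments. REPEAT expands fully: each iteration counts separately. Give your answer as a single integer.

Executing turtle program step by step:
Start: pos=(0,0), heading=0, pen down
FD 2.6: (0,0) -> (2.6,0) [heading=0, draw]
FD 13.1: (2.6,0) -> (15.7,0) [heading=0, draw]
LT 269: heading 0 -> 269
LT 270: heading 269 -> 179
FD 8.5: (15.7,0) -> (7.201,0.148) [heading=179, draw]
FD 3.4: (7.201,0.148) -> (3.802,0.208) [heading=179, draw]
FD 4.6: (3.802,0.208) -> (-0.797,0.288) [heading=179, draw]
FD 13.7: (-0.797,0.288) -> (-14.495,0.527) [heading=179, draw]
Final: pos=(-14.495,0.527), heading=179, 6 segment(s) drawn
Segments drawn: 6

Answer: 6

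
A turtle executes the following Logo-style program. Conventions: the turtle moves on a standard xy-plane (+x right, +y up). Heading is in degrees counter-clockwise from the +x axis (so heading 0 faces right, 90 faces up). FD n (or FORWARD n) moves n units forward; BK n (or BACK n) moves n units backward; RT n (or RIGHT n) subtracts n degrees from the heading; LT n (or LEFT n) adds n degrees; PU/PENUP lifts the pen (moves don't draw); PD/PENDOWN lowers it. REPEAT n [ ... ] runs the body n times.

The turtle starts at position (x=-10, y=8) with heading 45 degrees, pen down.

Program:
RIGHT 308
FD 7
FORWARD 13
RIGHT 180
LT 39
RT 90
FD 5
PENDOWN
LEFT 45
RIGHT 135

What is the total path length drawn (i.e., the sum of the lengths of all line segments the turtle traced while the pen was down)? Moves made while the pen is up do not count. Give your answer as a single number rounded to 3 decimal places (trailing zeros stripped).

Answer: 25

Derivation:
Executing turtle program step by step:
Start: pos=(-10,8), heading=45, pen down
RT 308: heading 45 -> 97
FD 7: (-10,8) -> (-10.853,14.948) [heading=97, draw]
FD 13: (-10.853,14.948) -> (-12.437,27.851) [heading=97, draw]
RT 180: heading 97 -> 277
LT 39: heading 277 -> 316
RT 90: heading 316 -> 226
FD 5: (-12.437,27.851) -> (-15.911,24.254) [heading=226, draw]
PD: pen down
LT 45: heading 226 -> 271
RT 135: heading 271 -> 136
Final: pos=(-15.911,24.254), heading=136, 3 segment(s) drawn

Segment lengths:
  seg 1: (-10,8) -> (-10.853,14.948), length = 7
  seg 2: (-10.853,14.948) -> (-12.437,27.851), length = 13
  seg 3: (-12.437,27.851) -> (-15.911,24.254), length = 5
Total = 25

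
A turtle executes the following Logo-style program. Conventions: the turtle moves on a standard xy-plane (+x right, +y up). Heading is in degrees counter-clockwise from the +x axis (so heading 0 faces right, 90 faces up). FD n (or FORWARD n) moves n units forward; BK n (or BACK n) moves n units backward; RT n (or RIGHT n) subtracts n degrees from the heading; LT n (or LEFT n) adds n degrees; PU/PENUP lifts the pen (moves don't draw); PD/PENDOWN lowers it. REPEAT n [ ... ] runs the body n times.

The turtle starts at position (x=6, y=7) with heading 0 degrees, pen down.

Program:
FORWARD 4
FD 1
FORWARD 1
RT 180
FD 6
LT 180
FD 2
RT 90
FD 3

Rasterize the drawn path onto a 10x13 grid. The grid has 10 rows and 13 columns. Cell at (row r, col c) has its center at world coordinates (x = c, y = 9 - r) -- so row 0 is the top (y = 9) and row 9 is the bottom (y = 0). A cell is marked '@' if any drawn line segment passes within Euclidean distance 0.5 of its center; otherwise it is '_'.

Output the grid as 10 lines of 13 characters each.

Segment 0: (6,7) -> (10,7)
Segment 1: (10,7) -> (11,7)
Segment 2: (11,7) -> (12,7)
Segment 3: (12,7) -> (6,7)
Segment 4: (6,7) -> (8,7)
Segment 5: (8,7) -> (8,4)

Answer: _____________
_____________
______@@@@@@@
________@____
________@____
________@____
_____________
_____________
_____________
_____________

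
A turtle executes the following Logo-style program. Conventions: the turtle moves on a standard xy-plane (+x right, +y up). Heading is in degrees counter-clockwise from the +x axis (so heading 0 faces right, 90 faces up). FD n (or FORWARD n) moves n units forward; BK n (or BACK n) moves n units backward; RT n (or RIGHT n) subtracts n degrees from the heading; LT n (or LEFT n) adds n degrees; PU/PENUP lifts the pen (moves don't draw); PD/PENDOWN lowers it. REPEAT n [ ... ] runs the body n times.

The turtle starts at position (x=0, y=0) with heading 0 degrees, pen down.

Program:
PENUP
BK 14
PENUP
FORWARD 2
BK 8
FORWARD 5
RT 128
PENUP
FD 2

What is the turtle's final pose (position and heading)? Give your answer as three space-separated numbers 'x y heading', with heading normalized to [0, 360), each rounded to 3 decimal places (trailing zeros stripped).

Answer: -16.231 -1.576 232

Derivation:
Executing turtle program step by step:
Start: pos=(0,0), heading=0, pen down
PU: pen up
BK 14: (0,0) -> (-14,0) [heading=0, move]
PU: pen up
FD 2: (-14,0) -> (-12,0) [heading=0, move]
BK 8: (-12,0) -> (-20,0) [heading=0, move]
FD 5: (-20,0) -> (-15,0) [heading=0, move]
RT 128: heading 0 -> 232
PU: pen up
FD 2: (-15,0) -> (-16.231,-1.576) [heading=232, move]
Final: pos=(-16.231,-1.576), heading=232, 0 segment(s) drawn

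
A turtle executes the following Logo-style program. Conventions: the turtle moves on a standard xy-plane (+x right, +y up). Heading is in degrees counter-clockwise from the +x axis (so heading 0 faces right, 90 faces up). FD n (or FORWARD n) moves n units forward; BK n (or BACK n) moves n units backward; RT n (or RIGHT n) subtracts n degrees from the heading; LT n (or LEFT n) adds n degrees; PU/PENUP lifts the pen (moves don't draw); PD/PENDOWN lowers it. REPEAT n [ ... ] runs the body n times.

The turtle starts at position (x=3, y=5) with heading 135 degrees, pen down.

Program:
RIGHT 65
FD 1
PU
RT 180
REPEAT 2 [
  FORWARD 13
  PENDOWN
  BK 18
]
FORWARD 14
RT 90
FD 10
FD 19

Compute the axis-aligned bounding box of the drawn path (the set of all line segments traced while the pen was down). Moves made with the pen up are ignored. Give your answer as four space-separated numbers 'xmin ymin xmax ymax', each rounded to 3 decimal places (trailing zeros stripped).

Answer: -25.277 -6.276 6.762 15.337

Derivation:
Executing turtle program step by step:
Start: pos=(3,5), heading=135, pen down
RT 65: heading 135 -> 70
FD 1: (3,5) -> (3.342,5.94) [heading=70, draw]
PU: pen up
RT 180: heading 70 -> 250
REPEAT 2 [
  -- iteration 1/2 --
  FD 13: (3.342,5.94) -> (-1.104,-6.276) [heading=250, move]
  PD: pen down
  BK 18: (-1.104,-6.276) -> (5.052,10.638) [heading=250, draw]
  -- iteration 2/2 --
  FD 13: (5.052,10.638) -> (0.606,-1.578) [heading=250, draw]
  PD: pen down
  BK 18: (0.606,-1.578) -> (6.762,15.337) [heading=250, draw]
]
FD 14: (6.762,15.337) -> (1.974,2.181) [heading=250, draw]
RT 90: heading 250 -> 160
FD 10: (1.974,2.181) -> (-7.423,5.601) [heading=160, draw]
FD 19: (-7.423,5.601) -> (-25.277,12.1) [heading=160, draw]
Final: pos=(-25.277,12.1), heading=160, 7 segment(s) drawn

Segment endpoints: x in {-25.277, -7.423, -1.104, 0.606, 1.974, 3, 3.342, 5.052, 6.762}, y in {-6.276, -1.578, 2.181, 5, 5.601, 5.94, 10.638, 12.1, 15.337}
xmin=-25.277, ymin=-6.276, xmax=6.762, ymax=15.337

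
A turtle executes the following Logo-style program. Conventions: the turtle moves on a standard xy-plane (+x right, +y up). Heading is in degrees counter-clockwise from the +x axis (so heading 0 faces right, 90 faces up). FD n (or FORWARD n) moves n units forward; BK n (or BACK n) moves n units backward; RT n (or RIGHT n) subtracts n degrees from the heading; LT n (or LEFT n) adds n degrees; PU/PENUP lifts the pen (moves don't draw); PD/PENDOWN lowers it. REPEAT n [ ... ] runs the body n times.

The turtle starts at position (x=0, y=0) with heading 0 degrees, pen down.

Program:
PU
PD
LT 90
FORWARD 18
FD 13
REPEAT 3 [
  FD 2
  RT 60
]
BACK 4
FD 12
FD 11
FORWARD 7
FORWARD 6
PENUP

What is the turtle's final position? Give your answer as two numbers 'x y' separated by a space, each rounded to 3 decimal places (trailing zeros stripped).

Answer: 3.464 1

Derivation:
Executing turtle program step by step:
Start: pos=(0,0), heading=0, pen down
PU: pen up
PD: pen down
LT 90: heading 0 -> 90
FD 18: (0,0) -> (0,18) [heading=90, draw]
FD 13: (0,18) -> (0,31) [heading=90, draw]
REPEAT 3 [
  -- iteration 1/3 --
  FD 2: (0,31) -> (0,33) [heading=90, draw]
  RT 60: heading 90 -> 30
  -- iteration 2/3 --
  FD 2: (0,33) -> (1.732,34) [heading=30, draw]
  RT 60: heading 30 -> 330
  -- iteration 3/3 --
  FD 2: (1.732,34) -> (3.464,33) [heading=330, draw]
  RT 60: heading 330 -> 270
]
BK 4: (3.464,33) -> (3.464,37) [heading=270, draw]
FD 12: (3.464,37) -> (3.464,25) [heading=270, draw]
FD 11: (3.464,25) -> (3.464,14) [heading=270, draw]
FD 7: (3.464,14) -> (3.464,7) [heading=270, draw]
FD 6: (3.464,7) -> (3.464,1) [heading=270, draw]
PU: pen up
Final: pos=(3.464,1), heading=270, 10 segment(s) drawn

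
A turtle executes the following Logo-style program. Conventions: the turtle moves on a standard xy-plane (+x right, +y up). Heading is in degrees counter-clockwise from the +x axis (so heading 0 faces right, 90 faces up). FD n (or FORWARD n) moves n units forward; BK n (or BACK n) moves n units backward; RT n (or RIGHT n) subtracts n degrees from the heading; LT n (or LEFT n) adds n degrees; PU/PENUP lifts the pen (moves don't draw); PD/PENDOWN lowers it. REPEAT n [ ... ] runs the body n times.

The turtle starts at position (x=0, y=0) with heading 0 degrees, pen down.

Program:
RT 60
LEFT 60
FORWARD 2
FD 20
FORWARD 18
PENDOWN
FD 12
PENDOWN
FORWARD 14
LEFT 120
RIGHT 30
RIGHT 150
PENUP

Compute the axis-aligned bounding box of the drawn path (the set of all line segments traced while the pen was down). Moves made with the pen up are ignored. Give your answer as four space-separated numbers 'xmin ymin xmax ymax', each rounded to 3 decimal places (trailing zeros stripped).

Executing turtle program step by step:
Start: pos=(0,0), heading=0, pen down
RT 60: heading 0 -> 300
LT 60: heading 300 -> 0
FD 2: (0,0) -> (2,0) [heading=0, draw]
FD 20: (2,0) -> (22,0) [heading=0, draw]
FD 18: (22,0) -> (40,0) [heading=0, draw]
PD: pen down
FD 12: (40,0) -> (52,0) [heading=0, draw]
PD: pen down
FD 14: (52,0) -> (66,0) [heading=0, draw]
LT 120: heading 0 -> 120
RT 30: heading 120 -> 90
RT 150: heading 90 -> 300
PU: pen up
Final: pos=(66,0), heading=300, 5 segment(s) drawn

Segment endpoints: x in {0, 2, 22, 40, 52, 66}, y in {0}
xmin=0, ymin=0, xmax=66, ymax=0

Answer: 0 0 66 0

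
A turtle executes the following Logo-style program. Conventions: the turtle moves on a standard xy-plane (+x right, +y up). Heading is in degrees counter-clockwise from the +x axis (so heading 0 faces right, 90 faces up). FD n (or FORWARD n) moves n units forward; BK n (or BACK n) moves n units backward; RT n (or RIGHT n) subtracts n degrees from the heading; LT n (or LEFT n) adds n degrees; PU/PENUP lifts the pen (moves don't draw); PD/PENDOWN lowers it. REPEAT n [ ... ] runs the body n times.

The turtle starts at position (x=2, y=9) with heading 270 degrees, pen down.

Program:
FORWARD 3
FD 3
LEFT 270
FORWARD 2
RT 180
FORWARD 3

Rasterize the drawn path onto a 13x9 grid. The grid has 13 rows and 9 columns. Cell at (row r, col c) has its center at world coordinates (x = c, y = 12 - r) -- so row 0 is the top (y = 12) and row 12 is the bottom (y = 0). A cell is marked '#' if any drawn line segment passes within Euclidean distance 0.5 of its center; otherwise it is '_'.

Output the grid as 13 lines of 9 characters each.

Answer: _________
_________
_________
__#______
__#______
__#______
__#______
__#______
__#______
####_____
_________
_________
_________

Derivation:
Segment 0: (2,9) -> (2,6)
Segment 1: (2,6) -> (2,3)
Segment 2: (2,3) -> (-0,3)
Segment 3: (-0,3) -> (3,3)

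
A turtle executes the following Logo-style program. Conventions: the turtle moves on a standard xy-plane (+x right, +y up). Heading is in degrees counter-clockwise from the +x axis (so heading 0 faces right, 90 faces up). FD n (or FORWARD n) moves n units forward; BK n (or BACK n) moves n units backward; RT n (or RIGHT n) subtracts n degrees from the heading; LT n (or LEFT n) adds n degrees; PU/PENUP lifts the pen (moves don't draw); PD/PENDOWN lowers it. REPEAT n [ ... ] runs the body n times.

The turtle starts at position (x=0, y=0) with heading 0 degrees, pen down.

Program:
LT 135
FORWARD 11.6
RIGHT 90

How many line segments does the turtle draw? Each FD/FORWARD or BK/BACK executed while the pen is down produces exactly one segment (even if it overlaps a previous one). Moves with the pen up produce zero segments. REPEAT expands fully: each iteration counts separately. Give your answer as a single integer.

Executing turtle program step by step:
Start: pos=(0,0), heading=0, pen down
LT 135: heading 0 -> 135
FD 11.6: (0,0) -> (-8.202,8.202) [heading=135, draw]
RT 90: heading 135 -> 45
Final: pos=(-8.202,8.202), heading=45, 1 segment(s) drawn
Segments drawn: 1

Answer: 1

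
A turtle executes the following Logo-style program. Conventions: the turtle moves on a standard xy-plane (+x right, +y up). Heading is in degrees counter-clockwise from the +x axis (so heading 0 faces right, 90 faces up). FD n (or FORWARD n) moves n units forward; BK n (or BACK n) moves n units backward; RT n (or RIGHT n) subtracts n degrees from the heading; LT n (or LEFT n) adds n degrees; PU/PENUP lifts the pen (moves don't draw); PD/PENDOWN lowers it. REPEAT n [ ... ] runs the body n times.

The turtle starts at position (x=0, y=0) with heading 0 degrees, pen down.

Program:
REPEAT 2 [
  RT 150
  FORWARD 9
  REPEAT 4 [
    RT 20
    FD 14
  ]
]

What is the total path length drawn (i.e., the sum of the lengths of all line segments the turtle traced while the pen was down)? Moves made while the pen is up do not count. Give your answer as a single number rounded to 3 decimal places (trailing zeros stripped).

Executing turtle program step by step:
Start: pos=(0,0), heading=0, pen down
REPEAT 2 [
  -- iteration 1/2 --
  RT 150: heading 0 -> 210
  FD 9: (0,0) -> (-7.794,-4.5) [heading=210, draw]
  REPEAT 4 [
    -- iteration 1/4 --
    RT 20: heading 210 -> 190
    FD 14: (-7.794,-4.5) -> (-21.582,-6.931) [heading=190, draw]
    -- iteration 2/4 --
    RT 20: heading 190 -> 170
    FD 14: (-21.582,-6.931) -> (-35.369,-4.5) [heading=170, draw]
    -- iteration 3/4 --
    RT 20: heading 170 -> 150
    FD 14: (-35.369,-4.5) -> (-47.493,2.5) [heading=150, draw]
    -- iteration 4/4 --
    RT 20: heading 150 -> 130
    FD 14: (-47.493,2.5) -> (-56.492,13.225) [heading=130, draw]
  ]
  -- iteration 2/2 --
  RT 150: heading 130 -> 340
  FD 9: (-56.492,13.225) -> (-48.035,10.146) [heading=340, draw]
  REPEAT 4 [
    -- iteration 1/4 --
    RT 20: heading 340 -> 320
    FD 14: (-48.035,10.146) -> (-37.31,1.147) [heading=320, draw]
    -- iteration 2/4 --
    RT 20: heading 320 -> 300
    FD 14: (-37.31,1.147) -> (-30.31,-10.977) [heading=300, draw]
    -- iteration 3/4 --
    RT 20: heading 300 -> 280
    FD 14: (-30.31,-10.977) -> (-27.879,-24.764) [heading=280, draw]
    -- iteration 4/4 --
    RT 20: heading 280 -> 260
    FD 14: (-27.879,-24.764) -> (-30.31,-38.552) [heading=260, draw]
  ]
]
Final: pos=(-30.31,-38.552), heading=260, 10 segment(s) drawn

Segment lengths:
  seg 1: (0,0) -> (-7.794,-4.5), length = 9
  seg 2: (-7.794,-4.5) -> (-21.582,-6.931), length = 14
  seg 3: (-21.582,-6.931) -> (-35.369,-4.5), length = 14
  seg 4: (-35.369,-4.5) -> (-47.493,2.5), length = 14
  seg 5: (-47.493,2.5) -> (-56.492,13.225), length = 14
  seg 6: (-56.492,13.225) -> (-48.035,10.146), length = 9
  seg 7: (-48.035,10.146) -> (-37.31,1.147), length = 14
  seg 8: (-37.31,1.147) -> (-30.31,-10.977), length = 14
  seg 9: (-30.31,-10.977) -> (-27.879,-24.764), length = 14
  seg 10: (-27.879,-24.764) -> (-30.31,-38.552), length = 14
Total = 130

Answer: 130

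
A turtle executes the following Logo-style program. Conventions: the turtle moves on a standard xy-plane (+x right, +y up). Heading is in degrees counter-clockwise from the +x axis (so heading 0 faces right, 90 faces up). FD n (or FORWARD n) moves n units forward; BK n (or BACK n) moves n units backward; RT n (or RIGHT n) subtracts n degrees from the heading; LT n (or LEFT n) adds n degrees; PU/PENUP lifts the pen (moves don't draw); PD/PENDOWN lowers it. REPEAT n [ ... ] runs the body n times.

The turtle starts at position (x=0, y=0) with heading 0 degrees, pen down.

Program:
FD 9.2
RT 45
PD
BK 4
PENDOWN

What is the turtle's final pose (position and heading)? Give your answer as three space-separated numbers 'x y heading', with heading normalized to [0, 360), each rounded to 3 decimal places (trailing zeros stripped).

Executing turtle program step by step:
Start: pos=(0,0), heading=0, pen down
FD 9.2: (0,0) -> (9.2,0) [heading=0, draw]
RT 45: heading 0 -> 315
PD: pen down
BK 4: (9.2,0) -> (6.372,2.828) [heading=315, draw]
PD: pen down
Final: pos=(6.372,2.828), heading=315, 2 segment(s) drawn

Answer: 6.372 2.828 315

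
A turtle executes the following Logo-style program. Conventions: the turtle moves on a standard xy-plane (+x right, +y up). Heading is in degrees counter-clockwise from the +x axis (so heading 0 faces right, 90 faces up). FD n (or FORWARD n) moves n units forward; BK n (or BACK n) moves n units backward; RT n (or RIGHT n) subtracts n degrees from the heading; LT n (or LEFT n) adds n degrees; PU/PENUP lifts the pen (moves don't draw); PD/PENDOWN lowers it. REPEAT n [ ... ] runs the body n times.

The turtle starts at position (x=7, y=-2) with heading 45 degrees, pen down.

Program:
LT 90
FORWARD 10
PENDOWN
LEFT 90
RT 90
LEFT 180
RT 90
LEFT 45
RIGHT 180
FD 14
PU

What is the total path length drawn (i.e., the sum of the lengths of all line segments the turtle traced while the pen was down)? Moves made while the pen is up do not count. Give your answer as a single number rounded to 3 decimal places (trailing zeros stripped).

Answer: 24

Derivation:
Executing turtle program step by step:
Start: pos=(7,-2), heading=45, pen down
LT 90: heading 45 -> 135
FD 10: (7,-2) -> (-0.071,5.071) [heading=135, draw]
PD: pen down
LT 90: heading 135 -> 225
RT 90: heading 225 -> 135
LT 180: heading 135 -> 315
RT 90: heading 315 -> 225
LT 45: heading 225 -> 270
RT 180: heading 270 -> 90
FD 14: (-0.071,5.071) -> (-0.071,19.071) [heading=90, draw]
PU: pen up
Final: pos=(-0.071,19.071), heading=90, 2 segment(s) drawn

Segment lengths:
  seg 1: (7,-2) -> (-0.071,5.071), length = 10
  seg 2: (-0.071,5.071) -> (-0.071,19.071), length = 14
Total = 24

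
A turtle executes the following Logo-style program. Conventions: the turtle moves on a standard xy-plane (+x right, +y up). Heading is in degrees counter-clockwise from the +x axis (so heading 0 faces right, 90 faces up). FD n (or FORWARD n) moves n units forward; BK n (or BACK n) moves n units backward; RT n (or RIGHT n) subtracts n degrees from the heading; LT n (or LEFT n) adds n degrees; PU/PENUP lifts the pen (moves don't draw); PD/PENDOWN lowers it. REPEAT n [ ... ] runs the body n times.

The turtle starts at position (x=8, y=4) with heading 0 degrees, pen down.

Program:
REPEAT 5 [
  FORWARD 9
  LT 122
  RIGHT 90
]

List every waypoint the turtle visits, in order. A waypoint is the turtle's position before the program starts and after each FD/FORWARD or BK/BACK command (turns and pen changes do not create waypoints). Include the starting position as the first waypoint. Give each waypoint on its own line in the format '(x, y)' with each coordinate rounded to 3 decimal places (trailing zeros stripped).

Answer: (8, 4)
(17, 4)
(24.632, 8.769)
(28.578, 16.858)
(27.637, 25.809)
(22.096, 32.901)

Derivation:
Executing turtle program step by step:
Start: pos=(8,4), heading=0, pen down
REPEAT 5 [
  -- iteration 1/5 --
  FD 9: (8,4) -> (17,4) [heading=0, draw]
  LT 122: heading 0 -> 122
  RT 90: heading 122 -> 32
  -- iteration 2/5 --
  FD 9: (17,4) -> (24.632,8.769) [heading=32, draw]
  LT 122: heading 32 -> 154
  RT 90: heading 154 -> 64
  -- iteration 3/5 --
  FD 9: (24.632,8.769) -> (28.578,16.858) [heading=64, draw]
  LT 122: heading 64 -> 186
  RT 90: heading 186 -> 96
  -- iteration 4/5 --
  FD 9: (28.578,16.858) -> (27.637,25.809) [heading=96, draw]
  LT 122: heading 96 -> 218
  RT 90: heading 218 -> 128
  -- iteration 5/5 --
  FD 9: (27.637,25.809) -> (22.096,32.901) [heading=128, draw]
  LT 122: heading 128 -> 250
  RT 90: heading 250 -> 160
]
Final: pos=(22.096,32.901), heading=160, 5 segment(s) drawn
Waypoints (6 total):
(8, 4)
(17, 4)
(24.632, 8.769)
(28.578, 16.858)
(27.637, 25.809)
(22.096, 32.901)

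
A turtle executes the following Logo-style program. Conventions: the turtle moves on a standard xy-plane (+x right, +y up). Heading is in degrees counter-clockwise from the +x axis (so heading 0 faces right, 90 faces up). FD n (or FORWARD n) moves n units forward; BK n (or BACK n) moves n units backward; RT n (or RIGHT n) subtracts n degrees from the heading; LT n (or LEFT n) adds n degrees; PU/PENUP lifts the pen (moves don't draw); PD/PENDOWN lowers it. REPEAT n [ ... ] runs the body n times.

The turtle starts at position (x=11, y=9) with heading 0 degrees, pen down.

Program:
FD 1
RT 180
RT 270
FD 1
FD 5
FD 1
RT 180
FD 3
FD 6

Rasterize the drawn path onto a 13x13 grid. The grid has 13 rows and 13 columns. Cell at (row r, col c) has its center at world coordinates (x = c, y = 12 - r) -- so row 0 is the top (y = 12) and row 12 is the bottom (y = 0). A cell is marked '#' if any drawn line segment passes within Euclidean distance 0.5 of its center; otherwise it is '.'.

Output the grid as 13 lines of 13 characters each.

Segment 0: (11,9) -> (12,9)
Segment 1: (12,9) -> (12,8)
Segment 2: (12,8) -> (12,3)
Segment 3: (12,3) -> (12,2)
Segment 4: (12,2) -> (12,5)
Segment 5: (12,5) -> (12,11)

Answer: .............
............#
............#
...........##
............#
............#
............#
............#
............#
............#
............#
.............
.............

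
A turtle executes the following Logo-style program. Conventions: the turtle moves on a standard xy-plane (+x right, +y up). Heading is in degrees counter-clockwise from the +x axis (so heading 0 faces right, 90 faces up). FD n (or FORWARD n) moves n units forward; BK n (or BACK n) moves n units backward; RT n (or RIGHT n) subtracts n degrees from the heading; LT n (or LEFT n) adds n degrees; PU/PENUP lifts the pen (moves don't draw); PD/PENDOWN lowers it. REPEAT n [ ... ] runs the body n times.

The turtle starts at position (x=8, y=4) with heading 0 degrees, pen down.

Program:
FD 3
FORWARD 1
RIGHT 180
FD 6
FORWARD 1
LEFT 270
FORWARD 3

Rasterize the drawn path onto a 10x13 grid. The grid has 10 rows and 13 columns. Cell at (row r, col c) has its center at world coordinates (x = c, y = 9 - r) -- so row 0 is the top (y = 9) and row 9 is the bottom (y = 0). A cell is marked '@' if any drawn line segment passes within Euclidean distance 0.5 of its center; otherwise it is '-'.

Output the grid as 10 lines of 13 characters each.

Segment 0: (8,4) -> (11,4)
Segment 1: (11,4) -> (12,4)
Segment 2: (12,4) -> (6,4)
Segment 3: (6,4) -> (5,4)
Segment 4: (5,4) -> (5,7)

Answer: -------------
-------------
-----@-------
-----@-------
-----@-------
-----@@@@@@@@
-------------
-------------
-------------
-------------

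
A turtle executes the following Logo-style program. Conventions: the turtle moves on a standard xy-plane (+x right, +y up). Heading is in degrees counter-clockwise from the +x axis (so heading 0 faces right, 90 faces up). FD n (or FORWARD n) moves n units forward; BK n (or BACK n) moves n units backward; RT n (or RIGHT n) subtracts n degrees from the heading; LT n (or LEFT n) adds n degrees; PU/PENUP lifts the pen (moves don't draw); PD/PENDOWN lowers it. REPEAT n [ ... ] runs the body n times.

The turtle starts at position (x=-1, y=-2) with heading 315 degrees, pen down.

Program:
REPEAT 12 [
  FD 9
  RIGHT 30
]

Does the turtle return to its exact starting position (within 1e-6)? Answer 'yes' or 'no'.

Answer: yes

Derivation:
Executing turtle program step by step:
Start: pos=(-1,-2), heading=315, pen down
REPEAT 12 [
  -- iteration 1/12 --
  FD 9: (-1,-2) -> (5.364,-8.364) [heading=315, draw]
  RT 30: heading 315 -> 285
  -- iteration 2/12 --
  FD 9: (5.364,-8.364) -> (7.693,-17.057) [heading=285, draw]
  RT 30: heading 285 -> 255
  -- iteration 3/12 --
  FD 9: (7.693,-17.057) -> (5.364,-25.751) [heading=255, draw]
  RT 30: heading 255 -> 225
  -- iteration 4/12 --
  FD 9: (5.364,-25.751) -> (-1,-32.115) [heading=225, draw]
  RT 30: heading 225 -> 195
  -- iteration 5/12 --
  FD 9: (-1,-32.115) -> (-9.693,-34.444) [heading=195, draw]
  RT 30: heading 195 -> 165
  -- iteration 6/12 --
  FD 9: (-9.693,-34.444) -> (-18.387,-32.115) [heading=165, draw]
  RT 30: heading 165 -> 135
  -- iteration 7/12 --
  FD 9: (-18.387,-32.115) -> (-24.751,-25.751) [heading=135, draw]
  RT 30: heading 135 -> 105
  -- iteration 8/12 --
  FD 9: (-24.751,-25.751) -> (-27.08,-17.057) [heading=105, draw]
  RT 30: heading 105 -> 75
  -- iteration 9/12 --
  FD 9: (-27.08,-17.057) -> (-24.751,-8.364) [heading=75, draw]
  RT 30: heading 75 -> 45
  -- iteration 10/12 --
  FD 9: (-24.751,-8.364) -> (-18.387,-2) [heading=45, draw]
  RT 30: heading 45 -> 15
  -- iteration 11/12 --
  FD 9: (-18.387,-2) -> (-9.693,0.329) [heading=15, draw]
  RT 30: heading 15 -> 345
  -- iteration 12/12 --
  FD 9: (-9.693,0.329) -> (-1,-2) [heading=345, draw]
  RT 30: heading 345 -> 315
]
Final: pos=(-1,-2), heading=315, 12 segment(s) drawn

Start position: (-1, -2)
Final position: (-1, -2)
Distance = 0; < 1e-6 -> CLOSED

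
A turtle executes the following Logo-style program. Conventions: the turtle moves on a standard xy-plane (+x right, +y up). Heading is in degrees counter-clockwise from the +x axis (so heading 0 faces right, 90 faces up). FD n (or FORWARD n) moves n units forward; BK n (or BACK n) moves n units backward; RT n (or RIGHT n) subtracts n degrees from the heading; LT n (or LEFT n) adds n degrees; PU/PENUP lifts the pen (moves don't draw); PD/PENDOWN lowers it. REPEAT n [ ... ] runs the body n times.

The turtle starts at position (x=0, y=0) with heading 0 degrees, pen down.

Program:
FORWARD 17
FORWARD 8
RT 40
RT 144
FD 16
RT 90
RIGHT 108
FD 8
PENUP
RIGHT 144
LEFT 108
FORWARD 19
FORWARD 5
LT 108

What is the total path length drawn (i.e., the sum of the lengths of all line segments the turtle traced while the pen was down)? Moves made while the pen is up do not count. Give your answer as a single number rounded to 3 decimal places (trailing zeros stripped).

Answer: 49

Derivation:
Executing turtle program step by step:
Start: pos=(0,0), heading=0, pen down
FD 17: (0,0) -> (17,0) [heading=0, draw]
FD 8: (17,0) -> (25,0) [heading=0, draw]
RT 40: heading 0 -> 320
RT 144: heading 320 -> 176
FD 16: (25,0) -> (9.039,1.116) [heading=176, draw]
RT 90: heading 176 -> 86
RT 108: heading 86 -> 338
FD 8: (9.039,1.116) -> (16.456,-1.881) [heading=338, draw]
PU: pen up
RT 144: heading 338 -> 194
LT 108: heading 194 -> 302
FD 19: (16.456,-1.881) -> (26.525,-17.994) [heading=302, move]
FD 5: (26.525,-17.994) -> (29.175,-22.234) [heading=302, move]
LT 108: heading 302 -> 50
Final: pos=(29.175,-22.234), heading=50, 4 segment(s) drawn

Segment lengths:
  seg 1: (0,0) -> (17,0), length = 17
  seg 2: (17,0) -> (25,0), length = 8
  seg 3: (25,0) -> (9.039,1.116), length = 16
  seg 4: (9.039,1.116) -> (16.456,-1.881), length = 8
Total = 49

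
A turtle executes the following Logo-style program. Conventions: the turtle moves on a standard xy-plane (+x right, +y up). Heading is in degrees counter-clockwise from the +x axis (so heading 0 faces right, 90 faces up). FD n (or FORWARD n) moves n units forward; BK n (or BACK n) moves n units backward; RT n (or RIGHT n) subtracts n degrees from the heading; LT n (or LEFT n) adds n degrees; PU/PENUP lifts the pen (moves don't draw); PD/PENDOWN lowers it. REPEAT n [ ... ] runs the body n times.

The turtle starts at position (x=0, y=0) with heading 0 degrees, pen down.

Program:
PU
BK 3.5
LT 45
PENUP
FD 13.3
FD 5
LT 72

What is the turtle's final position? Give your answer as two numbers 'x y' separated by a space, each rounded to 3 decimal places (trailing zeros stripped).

Answer: 9.44 12.94

Derivation:
Executing turtle program step by step:
Start: pos=(0,0), heading=0, pen down
PU: pen up
BK 3.5: (0,0) -> (-3.5,0) [heading=0, move]
LT 45: heading 0 -> 45
PU: pen up
FD 13.3: (-3.5,0) -> (5.905,9.405) [heading=45, move]
FD 5: (5.905,9.405) -> (9.44,12.94) [heading=45, move]
LT 72: heading 45 -> 117
Final: pos=(9.44,12.94), heading=117, 0 segment(s) drawn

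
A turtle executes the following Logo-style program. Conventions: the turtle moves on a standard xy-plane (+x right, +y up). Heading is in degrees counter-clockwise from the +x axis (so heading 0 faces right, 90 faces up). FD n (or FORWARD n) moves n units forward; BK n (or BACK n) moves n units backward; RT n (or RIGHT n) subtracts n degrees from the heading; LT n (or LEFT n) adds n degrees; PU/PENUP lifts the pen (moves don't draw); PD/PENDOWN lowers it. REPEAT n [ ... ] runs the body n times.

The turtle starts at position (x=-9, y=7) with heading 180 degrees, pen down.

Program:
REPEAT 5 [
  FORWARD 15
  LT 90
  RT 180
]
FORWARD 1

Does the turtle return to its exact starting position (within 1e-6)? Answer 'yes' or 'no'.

Executing turtle program step by step:
Start: pos=(-9,7), heading=180, pen down
REPEAT 5 [
  -- iteration 1/5 --
  FD 15: (-9,7) -> (-24,7) [heading=180, draw]
  LT 90: heading 180 -> 270
  RT 180: heading 270 -> 90
  -- iteration 2/5 --
  FD 15: (-24,7) -> (-24,22) [heading=90, draw]
  LT 90: heading 90 -> 180
  RT 180: heading 180 -> 0
  -- iteration 3/5 --
  FD 15: (-24,22) -> (-9,22) [heading=0, draw]
  LT 90: heading 0 -> 90
  RT 180: heading 90 -> 270
  -- iteration 4/5 --
  FD 15: (-9,22) -> (-9,7) [heading=270, draw]
  LT 90: heading 270 -> 0
  RT 180: heading 0 -> 180
  -- iteration 5/5 --
  FD 15: (-9,7) -> (-24,7) [heading=180, draw]
  LT 90: heading 180 -> 270
  RT 180: heading 270 -> 90
]
FD 1: (-24,7) -> (-24,8) [heading=90, draw]
Final: pos=(-24,8), heading=90, 6 segment(s) drawn

Start position: (-9, 7)
Final position: (-24, 8)
Distance = 15.033; >= 1e-6 -> NOT closed

Answer: no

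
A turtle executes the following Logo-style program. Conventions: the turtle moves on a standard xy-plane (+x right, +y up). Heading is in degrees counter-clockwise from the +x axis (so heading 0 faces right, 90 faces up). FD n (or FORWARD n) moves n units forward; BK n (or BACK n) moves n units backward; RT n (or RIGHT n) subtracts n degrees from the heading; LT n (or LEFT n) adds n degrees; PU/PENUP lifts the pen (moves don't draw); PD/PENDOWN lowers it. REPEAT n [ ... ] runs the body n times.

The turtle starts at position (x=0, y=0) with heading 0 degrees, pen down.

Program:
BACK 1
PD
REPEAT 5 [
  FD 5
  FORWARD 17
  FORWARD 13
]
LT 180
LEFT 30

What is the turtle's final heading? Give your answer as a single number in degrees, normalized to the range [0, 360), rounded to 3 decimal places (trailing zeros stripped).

Answer: 210

Derivation:
Executing turtle program step by step:
Start: pos=(0,0), heading=0, pen down
BK 1: (0,0) -> (-1,0) [heading=0, draw]
PD: pen down
REPEAT 5 [
  -- iteration 1/5 --
  FD 5: (-1,0) -> (4,0) [heading=0, draw]
  FD 17: (4,0) -> (21,0) [heading=0, draw]
  FD 13: (21,0) -> (34,0) [heading=0, draw]
  -- iteration 2/5 --
  FD 5: (34,0) -> (39,0) [heading=0, draw]
  FD 17: (39,0) -> (56,0) [heading=0, draw]
  FD 13: (56,0) -> (69,0) [heading=0, draw]
  -- iteration 3/5 --
  FD 5: (69,0) -> (74,0) [heading=0, draw]
  FD 17: (74,0) -> (91,0) [heading=0, draw]
  FD 13: (91,0) -> (104,0) [heading=0, draw]
  -- iteration 4/5 --
  FD 5: (104,0) -> (109,0) [heading=0, draw]
  FD 17: (109,0) -> (126,0) [heading=0, draw]
  FD 13: (126,0) -> (139,0) [heading=0, draw]
  -- iteration 5/5 --
  FD 5: (139,0) -> (144,0) [heading=0, draw]
  FD 17: (144,0) -> (161,0) [heading=0, draw]
  FD 13: (161,0) -> (174,0) [heading=0, draw]
]
LT 180: heading 0 -> 180
LT 30: heading 180 -> 210
Final: pos=(174,0), heading=210, 16 segment(s) drawn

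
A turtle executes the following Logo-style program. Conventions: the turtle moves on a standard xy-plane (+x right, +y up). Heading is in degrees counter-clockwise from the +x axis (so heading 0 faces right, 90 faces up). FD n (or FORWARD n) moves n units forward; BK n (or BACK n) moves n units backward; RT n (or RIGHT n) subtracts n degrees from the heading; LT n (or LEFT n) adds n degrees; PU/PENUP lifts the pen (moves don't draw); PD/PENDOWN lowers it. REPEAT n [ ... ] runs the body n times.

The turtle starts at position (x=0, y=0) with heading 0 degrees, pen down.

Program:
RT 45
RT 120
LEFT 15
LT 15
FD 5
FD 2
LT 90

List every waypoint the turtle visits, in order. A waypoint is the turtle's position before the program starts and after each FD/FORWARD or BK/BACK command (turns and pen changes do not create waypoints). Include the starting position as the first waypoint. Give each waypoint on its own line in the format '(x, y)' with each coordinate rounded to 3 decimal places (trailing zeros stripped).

Executing turtle program step by step:
Start: pos=(0,0), heading=0, pen down
RT 45: heading 0 -> 315
RT 120: heading 315 -> 195
LT 15: heading 195 -> 210
LT 15: heading 210 -> 225
FD 5: (0,0) -> (-3.536,-3.536) [heading=225, draw]
FD 2: (-3.536,-3.536) -> (-4.95,-4.95) [heading=225, draw]
LT 90: heading 225 -> 315
Final: pos=(-4.95,-4.95), heading=315, 2 segment(s) drawn
Waypoints (3 total):
(0, 0)
(-3.536, -3.536)
(-4.95, -4.95)

Answer: (0, 0)
(-3.536, -3.536)
(-4.95, -4.95)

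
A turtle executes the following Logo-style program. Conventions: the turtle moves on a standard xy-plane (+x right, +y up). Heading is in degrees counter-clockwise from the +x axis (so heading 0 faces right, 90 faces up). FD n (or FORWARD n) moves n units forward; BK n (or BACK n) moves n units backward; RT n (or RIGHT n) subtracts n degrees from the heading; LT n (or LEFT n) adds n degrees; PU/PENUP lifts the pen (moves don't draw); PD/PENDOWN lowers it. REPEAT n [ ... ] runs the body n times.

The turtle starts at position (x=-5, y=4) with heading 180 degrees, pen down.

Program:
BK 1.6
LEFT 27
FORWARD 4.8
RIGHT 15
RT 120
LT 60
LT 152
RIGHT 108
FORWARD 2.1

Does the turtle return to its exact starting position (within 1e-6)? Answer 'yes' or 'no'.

Answer: no

Derivation:
Executing turtle program step by step:
Start: pos=(-5,4), heading=180, pen down
BK 1.6: (-5,4) -> (-3.4,4) [heading=180, draw]
LT 27: heading 180 -> 207
FD 4.8: (-3.4,4) -> (-7.677,1.821) [heading=207, draw]
RT 15: heading 207 -> 192
RT 120: heading 192 -> 72
LT 60: heading 72 -> 132
LT 152: heading 132 -> 284
RT 108: heading 284 -> 176
FD 2.1: (-7.677,1.821) -> (-9.772,1.967) [heading=176, draw]
Final: pos=(-9.772,1.967), heading=176, 3 segment(s) drawn

Start position: (-5, 4)
Final position: (-9.772, 1.967)
Distance = 5.187; >= 1e-6 -> NOT closed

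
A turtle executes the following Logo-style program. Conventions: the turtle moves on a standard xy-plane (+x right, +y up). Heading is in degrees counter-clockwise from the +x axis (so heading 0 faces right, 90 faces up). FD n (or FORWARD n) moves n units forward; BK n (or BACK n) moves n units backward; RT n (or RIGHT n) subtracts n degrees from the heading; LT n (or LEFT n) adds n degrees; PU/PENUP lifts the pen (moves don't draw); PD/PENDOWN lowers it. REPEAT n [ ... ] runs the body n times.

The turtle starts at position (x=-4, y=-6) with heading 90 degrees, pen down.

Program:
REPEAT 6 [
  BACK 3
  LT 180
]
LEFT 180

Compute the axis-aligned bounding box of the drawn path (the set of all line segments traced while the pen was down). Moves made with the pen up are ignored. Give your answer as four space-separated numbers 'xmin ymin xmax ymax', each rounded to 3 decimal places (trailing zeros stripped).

Answer: -4 -9 -4 -6

Derivation:
Executing turtle program step by step:
Start: pos=(-4,-6), heading=90, pen down
REPEAT 6 [
  -- iteration 1/6 --
  BK 3: (-4,-6) -> (-4,-9) [heading=90, draw]
  LT 180: heading 90 -> 270
  -- iteration 2/6 --
  BK 3: (-4,-9) -> (-4,-6) [heading=270, draw]
  LT 180: heading 270 -> 90
  -- iteration 3/6 --
  BK 3: (-4,-6) -> (-4,-9) [heading=90, draw]
  LT 180: heading 90 -> 270
  -- iteration 4/6 --
  BK 3: (-4,-9) -> (-4,-6) [heading=270, draw]
  LT 180: heading 270 -> 90
  -- iteration 5/6 --
  BK 3: (-4,-6) -> (-4,-9) [heading=90, draw]
  LT 180: heading 90 -> 270
  -- iteration 6/6 --
  BK 3: (-4,-9) -> (-4,-6) [heading=270, draw]
  LT 180: heading 270 -> 90
]
LT 180: heading 90 -> 270
Final: pos=(-4,-6), heading=270, 6 segment(s) drawn

Segment endpoints: x in {-4, -4, -4, -4}, y in {-9, -6}
xmin=-4, ymin=-9, xmax=-4, ymax=-6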